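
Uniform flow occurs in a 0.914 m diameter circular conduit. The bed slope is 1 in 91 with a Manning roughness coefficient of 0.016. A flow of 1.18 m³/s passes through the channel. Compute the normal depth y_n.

Manning's equation rearranged: A R^(2/3) = nQ / (1·√S) = 0.016 × 1.18 / (√0.01099) = 0.1801.
Try y = 0.472 m: A R^(2/3) = 0.1295 — low.
Try y = 0.654 m: A R^(2/3) = 0.2112 — high.
Try y = 0.582 m: A R^(2/3) = 0.1801 — ≈ 0.1801.

y_n = 0.582 m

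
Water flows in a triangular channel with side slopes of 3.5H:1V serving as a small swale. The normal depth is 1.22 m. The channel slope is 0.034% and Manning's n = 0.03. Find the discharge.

For a triangular section with side slope z = 3.5: A = zy² = 3.5×1.22² = 5.209 m²; P = 2y√(1+z²) = 2×1.22×3.64 = 8.882 m.
Hydraulic radius R = A/P = 5.209/8.882 = 0.5865 m.
Manning's equation: Q = (1/n) A R^(2/3) S^(1/2) = (1/0.03) × 5.209 × 0.5865^(2/3) × 0.00034^(1/2) = 2.24 m³/s.

Q = 2.24 m³/s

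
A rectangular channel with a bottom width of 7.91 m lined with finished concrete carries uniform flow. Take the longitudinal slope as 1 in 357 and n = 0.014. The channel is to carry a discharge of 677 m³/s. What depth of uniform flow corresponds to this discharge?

Manning's equation rearranged: A R^(2/3) = nQ / (1·√S) = 0.014 × 677 / (√0.002801) = 179.1.
Try y = 7.82 m: A R^(2/3) = 117.8 — low.
Try y = 12.2 m: A R^(2/3) = 200.1 — high.
Try y = 11.1 m: A R^(2/3) = 179.2 — close enough.

y_n = 11.1 m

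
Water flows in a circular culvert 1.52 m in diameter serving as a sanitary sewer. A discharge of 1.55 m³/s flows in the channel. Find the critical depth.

y_c = 0.634 m

At critical depth, Q² T / (g A³) = 1, i.e. A³/T = Q²/g = 1.55²/9.81 = 0.2449.
Try y = 0.461 m: A³/T = 0.07187 — low.
Try y = 0.786 m: A³/T = 0.5587 — high.
Try y = 0.634 m: A³/T = 0.2455 — close enough.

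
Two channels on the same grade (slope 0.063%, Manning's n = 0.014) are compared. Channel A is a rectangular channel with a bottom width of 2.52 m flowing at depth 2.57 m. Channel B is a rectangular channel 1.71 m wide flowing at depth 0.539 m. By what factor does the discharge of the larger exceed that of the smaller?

Channel A: Flow area A = b·y = 2.52 × 2.57 = 6.476 m². Wetted perimeter P = b + 2y = 2.52 + 2×2.57 = 7.66 m. Hydraulic radius R = A/P = 6.476/7.66 = 0.8455 m. Q_A = (1/0.014)·6.476·0.8455^(2/3)·√0.00063 = 10.38 m³/s.
Channel B: Flow area A = b·y = 1.71 × 0.539 = 0.9217 m². Wetted perimeter P = b + 2y = 1.71 + 2×0.539 = 2.788 m. Hydraulic radius R = A/P = 0.9217/2.788 = 0.3306 m. Q_B = (1/0.014)·0.9217·0.3306^(2/3)·√0.00063 = 0.7901 m³/s.
The larger discharge is 10.38 m³/s and the smaller is 0.7901 m³/s; the ratio is 13.1.

13.1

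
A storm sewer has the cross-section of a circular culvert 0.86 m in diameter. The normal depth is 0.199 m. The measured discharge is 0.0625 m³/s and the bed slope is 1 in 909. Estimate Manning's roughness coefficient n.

For a circular section of diameter D = 0.86 m at depth y = 0.199 m, the central angle is θ = 2 arccos(1 − 2y/D) = 2.007 rad. Then A = (D²/8)(θ − sin θ) = 0.1018 m² and P = Dθ/2 = 0.8632 m.
Hydraulic radius R = A/P = 0.1018/0.8632 = 0.1179 m.
Rearranging Manning's equation: n = (1/Q) A R^(2/3) S^(1/2) = (1/0.0625) × 0.1018 × 0.1179^(2/3) × √0.0011 = 0.013.

n = 0.013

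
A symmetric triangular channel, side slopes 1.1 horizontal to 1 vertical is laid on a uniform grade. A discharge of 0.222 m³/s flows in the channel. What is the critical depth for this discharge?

y_c = 0.384 m

At critical depth, Q² T / (g A³) = 1, i.e. A³/T = Q²/g = 0.222²/9.81 = 0.005024.
Try y = 0.444 m: A³/T = 0.01044 — too large.
Try y = 0.29 m: A³/T = 0.001241 — too small.
Try y = 0.384 m: A³/T = 0.005051 — ≈ 0.005024.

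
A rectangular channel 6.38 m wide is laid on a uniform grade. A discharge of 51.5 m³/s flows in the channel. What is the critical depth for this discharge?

y_c = 1.88 m

For a rectangular channel, critical depth y_c = (q²/g)^(1/3) where q = Q/b = 51.5/6.38 = 8.072 m²/s.
So y_c = (8.072²/9.81)^(1/3) = 1.88 m.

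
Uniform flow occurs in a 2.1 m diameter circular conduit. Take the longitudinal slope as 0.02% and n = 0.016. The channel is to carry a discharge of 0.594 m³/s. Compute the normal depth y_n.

Manning's equation rearranged: A R^(2/3) = nQ / (1·√S) = 0.016 × 0.594 / (√0.0002) = 0.672.
Try y = 0.928 m: A R^(2/3) = 0.9092 — too large.
Try y = 0.637 m: A R^(2/3) = 0.451 — too small.
Try y = 0.786 m: A R^(2/3) = 0.672 — close enough.

y_n = 0.786 m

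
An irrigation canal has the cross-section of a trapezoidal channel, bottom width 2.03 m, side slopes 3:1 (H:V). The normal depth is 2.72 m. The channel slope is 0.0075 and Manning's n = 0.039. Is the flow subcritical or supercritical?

subcritical

With bottom width b = 2.03 m and side slope z = 3: A = (b + zy)y = (2.03 + 3×2.72)×2.72 = 27.72 m²; P = b + 2y√(1+z²) = 2.03 + 2×2.72×3.162 = 19.23 m.
Hydraulic radius R = A/P = 27.72/19.23 = 1.441 m.
V = (1/n) R^(2/3) √S = (1/0.039) × 1.441^(2/3) × √0.0075 = 2.833 m/s. Hydraulic depth D_h = A/T = 27.72/18.35 = 1.51 m.
Froude number Fr = V/√(g·D_h) = 2.833/√(9.81×1.51) = 0.736, which is less than 1, so the flow is subcritical.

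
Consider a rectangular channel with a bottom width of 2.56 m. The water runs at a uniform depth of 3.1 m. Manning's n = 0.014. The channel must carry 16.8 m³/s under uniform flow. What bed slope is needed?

Flow area A = b·y = 2.56 × 3.1 = 7.936 m². Wetted perimeter P = b + 2y = 2.56 + 2×3.1 = 8.76 m.
Hydraulic radius R = A/P = 7.936/8.76 = 0.9059 m.
From Manning's equation, S = [nQ / (1 A R^(2/3))]² = [0.014 × 16.8 / (1 × 7.936 × 0.9059^(2/3))]² = 0.001.

S = 0.001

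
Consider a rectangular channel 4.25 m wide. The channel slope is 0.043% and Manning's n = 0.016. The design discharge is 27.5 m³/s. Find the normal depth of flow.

Manning's equation rearranged: A R^(2/3) = nQ / (1·√S) = 0.016 × 27.5 / (√0.00043) = 21.22.
Try y = 3.29 m: A R^(2/3) = 16.58 — low.
Try y = 4.93 m: A R^(2/3) = 27.27 — high.
Try y = 4.01 m: A R^(2/3) = 21.22 — matches.

y_n = 4.01 m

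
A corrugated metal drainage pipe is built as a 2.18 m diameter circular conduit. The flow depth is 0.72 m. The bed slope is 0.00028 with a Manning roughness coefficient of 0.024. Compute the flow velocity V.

For a circular section of diameter D = 2.18 m at depth y = 0.72 m, the central angle is θ = 2 arccos(1 − 2y/D) = 2.449 rad. Then A = (D²/8)(θ − sin θ) = 1.075 m² and P = Dθ/2 = 2.669 m.
Hydraulic radius R = A/P = 1.075/2.669 = 0.4029 m.
From Manning's equation, V = (1/n) R^(2/3) S^(1/2) = (1/0.024) × 0.4029^(2/3) × 0.00028^(1/2) = 0.38 m/s.

V = 0.38 m/s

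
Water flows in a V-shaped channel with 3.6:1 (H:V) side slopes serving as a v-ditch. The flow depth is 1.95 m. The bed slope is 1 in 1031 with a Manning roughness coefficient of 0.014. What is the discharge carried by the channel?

For a triangular section with side slope z = 3.6: A = zy² = 3.6×1.95² = 13.69 m²; P = 2y√(1+z²) = 2×1.95×3.736 = 14.57 m.
Hydraulic radius R = A/P = 13.69/14.57 = 0.9394 m.
Manning's equation: Q = (1/n) A R^(2/3) S^(1/2) = (1/0.014) × 13.69 × 0.9394^(2/3) × 0.0009699^(1/2) = 29.2 m³/s.

Q = 29.2 m³/s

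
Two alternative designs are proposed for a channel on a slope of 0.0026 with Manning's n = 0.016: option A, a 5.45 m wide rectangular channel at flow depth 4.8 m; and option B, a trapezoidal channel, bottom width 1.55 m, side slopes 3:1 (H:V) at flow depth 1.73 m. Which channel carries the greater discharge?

Channel A: Flow area A = b·y = 5.45 × 4.8 = 26.16 m². Wetted perimeter P = b + 2y = 5.45 + 2×4.8 = 15.05 m. Hydraulic radius R = A/P = 26.16/15.05 = 1.738 m. Q_A = (1/0.016)·26.16·1.738^(2/3)·√0.0026 = 120.5 m³/s.
Channel B: With bottom width b = 1.55 m and side slope z = 3: A = (b + zy)y = (1.55 + 3×1.73)×1.73 = 11.66 m²; P = b + 2y√(1+z²) = 1.55 + 2×1.73×3.162 = 12.49 m. Hydraulic radius R = A/P = 11.66/12.49 = 0.9335 m. Q_B = (1/0.016)·11.66·0.9335^(2/3)·√0.0026 = 35.49 m³/s.
Q_A = 120.5 m³/s vs Q_B = 35.49 m³/s, so channel A carries more.

channel A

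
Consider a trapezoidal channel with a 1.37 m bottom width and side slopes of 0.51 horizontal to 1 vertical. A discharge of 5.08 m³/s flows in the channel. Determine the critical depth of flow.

At critical depth, Q² T / (g A³) = 1, i.e. A³/T = Q²/g = 5.08²/9.81 = 2.631.
Trying y = 0.76 m: A³/T = 1.111 — short.
Trying y = 1.15 m: A³/T = 4.479 — over.
Trying y = 0.984 m: A³/T = 2.633 — matches.

y_c = 0.984 m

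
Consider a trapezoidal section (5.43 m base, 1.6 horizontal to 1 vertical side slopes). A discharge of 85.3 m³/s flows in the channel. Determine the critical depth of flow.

At critical depth, Q² T / (g A³) = 1, i.e. A³/T = Q²/g = 85.3²/9.81 = 741.7.
At y = 2.61 m: A³/T = 1144 — high.
At y = 1.66 m: A³/T = 225.1 — low.
At y = 2.32 m: A³/T = 742.2 — ≈ 741.7.

y_c = 2.32 m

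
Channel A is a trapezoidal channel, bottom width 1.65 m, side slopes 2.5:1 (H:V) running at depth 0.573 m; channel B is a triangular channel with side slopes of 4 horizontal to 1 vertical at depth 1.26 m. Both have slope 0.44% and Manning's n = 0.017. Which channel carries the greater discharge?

Channel A: With bottom width b = 1.65 m and side slope z = 2.5: A = (b + zy)y = (1.65 + 2.5×0.573)×0.573 = 1.766 m²; P = b + 2y√(1+z²) = 1.65 + 2×0.573×2.693 = 4.736 m. Hydraulic radius R = A/P = 1.766/4.736 = 0.373 m. Q_A = (1/0.017)·1.766·0.373^(2/3)·√0.0044 = 3.571 m³/s.
Channel B: For a triangular section with side slope z = 4: A = zy² = 4×1.26² = 6.35 m²; P = 2y√(1+z²) = 2×1.26×4.123 = 10.39 m. Hydraulic radius R = A/P = 6.35/10.39 = 0.6112 m. Q_B = (1/0.017)·6.35·0.6112^(2/3)·√0.0044 = 17.85 m³/s.
Q_A = 3.571 m³/s vs Q_B = 17.85 m³/s, so channel B carries more.

channel B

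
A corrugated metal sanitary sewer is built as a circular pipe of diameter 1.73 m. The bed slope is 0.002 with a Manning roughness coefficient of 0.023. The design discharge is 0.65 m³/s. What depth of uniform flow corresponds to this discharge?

y_n = 0.588 m

Manning's equation rearranged: A R^(2/3) = nQ / (1·√S) = 0.023 × 0.65 / (√0.002) = 0.3343.
Trying y = 0.7 m: A R^(2/3) = 0.4626 — over.
Trying y = 0.459 m: A R^(2/3) = 0.2071 — short.
Trying y = 0.588 m: A R^(2/3) = 0.3344 — matches.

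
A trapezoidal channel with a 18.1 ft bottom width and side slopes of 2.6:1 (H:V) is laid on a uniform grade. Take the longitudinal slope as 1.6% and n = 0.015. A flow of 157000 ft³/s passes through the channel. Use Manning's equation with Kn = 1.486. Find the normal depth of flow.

y_n = 25.8 ft

Manning's equation rearranged: A R^(2/3) = nQ / (1.486·√S) = 0.015 × 157000 / (1.486 × √0.016) = 12530.
At y = 19.5 ft: A R^(2/3) = 6468 — too small.
At y = 31.3 ft: A R^(2/3) = 19920 — too large.
At y = 25.8 ft: A R^(2/3) = 12510 — close enough.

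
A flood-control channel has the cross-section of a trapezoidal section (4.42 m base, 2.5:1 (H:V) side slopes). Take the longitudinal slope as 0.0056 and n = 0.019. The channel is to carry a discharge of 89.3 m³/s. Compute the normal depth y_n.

y_n = 2.04 m

Manning's equation rearranged: A R^(2/3) = nQ / (1·√S) = 0.019 × 89.3 / (√0.0056) = 22.67.
At y = 1.82 m: A R^(2/3) = 17.9 — too small.
At y = 2.61 m: A R^(2/3) = 38.2 — too large.
At y = 2.04 m: A R^(2/3) = 22.66 — ≈ 22.67.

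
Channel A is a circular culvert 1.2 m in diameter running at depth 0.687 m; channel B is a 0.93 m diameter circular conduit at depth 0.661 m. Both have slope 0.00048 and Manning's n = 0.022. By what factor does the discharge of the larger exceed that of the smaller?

Channel A: For a circular section of diameter D = 1.2 m at depth y = 0.687 m, the central angle is θ = 2 arccos(1 − 2y/D) = 3.433 rad. Then A = (D²/8)(θ − sin θ) = 0.6695 m² and P = Dθ/2 = 2.06 m. Hydraulic radius R = A/P = 0.6695/2.06 = 0.3251 m. Q_A = (1/0.022)·0.6695·0.3251^(2/3)·√0.00048 = 0.3152 m³/s.
Channel B: For a circular section of diameter D = 0.93 m at depth y = 0.661 m, the central angle is θ = 2 arccos(1 − 2y/D) = 4.012 rad. Then A = (D²/8)(θ − sin θ) = 0.5164 m² and P = Dθ/2 = 1.865 m. Hydraulic radius R = A/P = 0.5164/1.865 = 0.2768 m. Q_B = (1/0.022)·0.5164·0.2768^(2/3)·√0.00048 = 0.2184 m³/s.
The larger discharge is 0.3152 m³/s and the smaller is 0.2184 m³/s; the ratio is 1.44.

1.44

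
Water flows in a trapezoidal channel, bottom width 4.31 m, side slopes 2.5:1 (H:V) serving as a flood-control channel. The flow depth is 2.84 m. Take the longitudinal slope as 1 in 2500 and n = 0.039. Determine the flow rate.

With bottom width b = 4.31 m and side slope z = 2.5: A = (b + zy)y = (4.31 + 2.5×2.84)×2.84 = 32.4 m²; P = b + 2y√(1+z²) = 4.31 + 2×2.84×2.693 = 19.6 m.
Hydraulic radius R = A/P = 32.4/19.6 = 1.653 m.
Manning's equation: Q = (1/n) A R^(2/3) S^(1/2) = (1/0.039) × 32.4 × 1.653^(2/3) × 0.0004^(1/2) = 23.2 m³/s.

Q = 23.2 m³/s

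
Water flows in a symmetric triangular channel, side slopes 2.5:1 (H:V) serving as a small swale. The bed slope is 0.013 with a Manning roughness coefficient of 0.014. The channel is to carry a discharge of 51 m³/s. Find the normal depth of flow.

y_n = 1.71 m

Manning's equation rearranged: A R^(2/3) = nQ / (1·√S) = 0.014 × 51 / (√0.013) = 6.262.
At y = 1.46 m: A R^(2/3) = 4.112 — short.
At y = 2.17 m: A R^(2/3) = 11.83 — over.
At y = 1.71 m: A R^(2/3) = 6.267 — matches.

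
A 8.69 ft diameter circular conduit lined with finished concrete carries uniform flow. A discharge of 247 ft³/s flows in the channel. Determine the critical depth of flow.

y_c = 3.85 ft

At critical depth, Q² T / (g A³) = 1, i.e. A³/T = Q²/g = 247²/32.2 = 1895.
Trying y = 3.19 ft: A³/T = 917.9 — short.
Trying y = 3.85 ft: A³/T = 1890 — close enough.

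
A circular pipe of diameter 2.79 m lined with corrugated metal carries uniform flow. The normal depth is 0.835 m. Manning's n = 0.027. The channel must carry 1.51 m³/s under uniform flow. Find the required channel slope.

For a circular section of diameter D = 2.79 m at depth y = 0.835 m, the central angle is θ = 2 arccos(1 − 2y/D) = 2.315 rad. Then A = (D²/8)(θ − sin θ) = 1.537 m² and P = Dθ/2 = 3.23 m.
Hydraulic radius R = A/P = 1.537/3.23 = 0.476 m.
From Manning's equation, S = [nQ / (1 A R^(2/3))]² = [0.027 × 1.51 / (1 × 1.537 × 0.476^(2/3))]² = 0.00189.

S = 0.00189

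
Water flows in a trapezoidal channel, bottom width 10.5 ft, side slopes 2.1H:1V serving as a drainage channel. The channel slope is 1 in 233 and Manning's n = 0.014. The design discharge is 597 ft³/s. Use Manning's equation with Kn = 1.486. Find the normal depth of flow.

Manning's equation rearranged: A R^(2/3) = nQ / (1.486·√S) = 0.014 × 597 / (1.486 × √0.004292) = 85.85.
Try y = 2.53 ft: A R^(2/3) = 59.12 — too small.
Try y = 3.08 ft: A R^(2/3) = 85.84 — close enough.

y_n = 3.08 ft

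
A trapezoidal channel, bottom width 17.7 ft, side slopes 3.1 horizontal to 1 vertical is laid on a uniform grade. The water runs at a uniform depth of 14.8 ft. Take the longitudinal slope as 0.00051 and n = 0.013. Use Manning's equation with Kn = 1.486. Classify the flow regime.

With bottom width b = 17.7 ft and side slope z = 3.1: A = (b + zy)y = (17.7 + 3.1×14.8)×14.8 = 941 ft²; P = b + 2y√(1+z²) = 17.7 + 2×14.8×3.257 = 114.1 ft.
Hydraulic radius R = A/P = 941/114.1 = 8.246 ft.
V = (1.486/n) R^(2/3) √S = (1.486/0.013) × 8.246^(2/3) × √0.00051 = 10.54 ft/s. Hydraulic depth D_h = A/T = 941/109.5 = 8.597 ft.
Froude number Fr = V/√(g·D_h) = 10.54/√(32.2×8.597) = 0.633, which is less than 1, so the flow is subcritical.

subcritical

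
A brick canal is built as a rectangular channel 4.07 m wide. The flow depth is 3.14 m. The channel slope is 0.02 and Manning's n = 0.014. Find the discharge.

Flow area A = b·y = 4.07 × 3.14 = 12.78 m². Wetted perimeter P = b + 2y = 4.07 + 2×3.14 = 10.35 m.
Hydraulic radius R = A/P = 12.78/10.35 = 1.235 m.
Manning's equation: Q = (1/n) A R^(2/3) S^(1/2) = (1/0.014) × 12.78 × 1.235^(2/3) × 0.02^(1/2) = 149 m³/s.

Q = 149 m³/s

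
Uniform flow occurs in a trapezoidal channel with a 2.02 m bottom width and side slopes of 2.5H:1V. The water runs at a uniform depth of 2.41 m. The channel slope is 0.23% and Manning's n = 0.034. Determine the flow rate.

Q = 32.5 m³/s

With bottom width b = 2.02 m and side slope z = 2.5: A = (b + zy)y = (2.02 + 2.5×2.41)×2.41 = 19.39 m²; P = b + 2y√(1+z²) = 2.02 + 2×2.41×2.693 = 15 m.
Hydraulic radius R = A/P = 19.39/15 = 1.293 m.
Manning's equation: Q = (1/n) A R^(2/3) S^(1/2) = (1/0.034) × 19.39 × 1.293^(2/3) × 0.0023^(1/2) = 32.5 m³/s.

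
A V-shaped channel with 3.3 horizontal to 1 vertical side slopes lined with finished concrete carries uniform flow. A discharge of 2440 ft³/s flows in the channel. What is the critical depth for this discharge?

y_c = 8.06 ft

At critical depth, Q² T / (g A³) = 1, i.e. A³/T = Q²/g = 2440²/32.2 = 184900.
Trying y = 5.71 ft: A³/T = 33050 — low.
Trying y = 10.2 ft: A³/T = 601200 — high.
Trying y = 8.06 ft: A³/T = 185200 — matches.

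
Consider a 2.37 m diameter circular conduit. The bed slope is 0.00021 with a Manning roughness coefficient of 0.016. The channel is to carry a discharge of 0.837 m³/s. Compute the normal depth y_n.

Manning's equation rearranged: A R^(2/3) = nQ / (1·√S) = 0.016 × 0.837 / (√0.00021) = 0.9241.
Try y = 1.06 m: A R^(2/3) = 1.282 — high.
Try y = 0.759 m: A R^(2/3) = 0.6912 — low.
Try y = 0.885 m: A R^(2/3) = 0.9238 — matches.

y_n = 0.885 m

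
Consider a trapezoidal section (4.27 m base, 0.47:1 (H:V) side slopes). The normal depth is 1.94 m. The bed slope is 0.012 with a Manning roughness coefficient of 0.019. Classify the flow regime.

supercritical

With bottom width b = 4.27 m and side slope z = 0.47: A = (b + zy)y = (4.27 + 0.47×1.94)×1.94 = 10.05 m²; P = b + 2y√(1+z²) = 4.27 + 2×1.94×1.105 = 8.557 m.
Hydraulic radius R = A/P = 10.05/8.557 = 1.175 m.
V = (1/n) R^(2/3) √S = (1/0.019) × 1.175^(2/3) × √0.012 = 6.419 m/s. Hydraulic depth D_h = A/T = 10.05/6.094 = 1.65 m.
Froude number Fr = V/√(g·D_h) = 6.419/√(9.81×1.65) = 1.6, which is greater than 1, so the flow is supercritical.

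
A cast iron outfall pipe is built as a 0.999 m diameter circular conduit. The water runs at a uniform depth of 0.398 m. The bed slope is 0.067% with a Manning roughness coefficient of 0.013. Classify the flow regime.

subcritical

For a circular section of diameter D = 0.999 m at depth y = 0.398 m, the central angle is θ = 2 arccos(1 − 2y/D) = 2.732 rad. Then A = (D²/8)(θ − sin θ) = 0.2912 m² and P = Dθ/2 = 1.365 m.
Hydraulic radius R = A/P = 0.2912/1.365 = 0.2134 m.
V = (1/n) R^(2/3) √S = (1/0.013) × 0.2134^(2/3) × √0.00067 = 0.711 m/s. Hydraulic depth D_h = A/T = 0.2912/0.9782 = 0.2977 m.
Froude number Fr = V/√(g·D_h) = 0.711/√(9.81×0.2977) = 0.416, which is less than 1, so the flow is subcritical.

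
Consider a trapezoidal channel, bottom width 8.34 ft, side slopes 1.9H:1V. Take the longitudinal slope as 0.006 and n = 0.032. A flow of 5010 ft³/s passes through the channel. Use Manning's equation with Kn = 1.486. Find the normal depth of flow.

y_n = 12.5 ft

Manning's equation rearranged: A R^(2/3) = nQ / (1.486·√S) = 0.032 × 5010 / (1.486 × √0.006) = 1393.
At y = 14.5 ft: A R^(2/3) = 1971 — over.
At y = 9.85 ft: A R^(2/3) = 806.3 — short.
At y = 12.5 ft: A R^(2/3) = 1392 — close enough.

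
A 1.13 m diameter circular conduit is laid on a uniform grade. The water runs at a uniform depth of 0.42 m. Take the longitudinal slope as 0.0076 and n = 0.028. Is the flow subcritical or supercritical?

For a circular section of diameter D = 1.13 m at depth y = 0.42 m, the central angle is θ = 2 arccos(1 − 2y/D) = 2.623 rad. Then A = (D²/8)(θ − sin θ) = 0.3394 m² and P = Dθ/2 = 1.482 m.
Hydraulic radius R = A/P = 0.3394/1.482 = 0.2291 m.
V = (1/n) R^(2/3) √S = (1/0.028) × 0.2291^(2/3) × √0.0076 = 1.166 m/s. Hydraulic depth D_h = A/T = 0.3394/1.092 = 0.3108 m.
Froude number Fr = V/√(g·D_h) = 1.166/√(9.81×0.3108) = 0.668, which is less than 1, so the flow is subcritical.

subcritical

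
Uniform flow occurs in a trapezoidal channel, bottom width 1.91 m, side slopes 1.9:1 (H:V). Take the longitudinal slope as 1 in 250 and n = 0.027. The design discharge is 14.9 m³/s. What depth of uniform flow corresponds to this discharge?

y_n = 1.49 m

Manning's equation rearranged: A R^(2/3) = nQ / (1·√S) = 0.027 × 14.9 / (√0.004) = 6.361.
Trying y = 1.02 m: A R^(2/3) = 2.866 — low.
Trying y = 1.88 m: A R^(2/3) = 10.53 — high.
Trying y = 1.49 m: A R^(2/3) = 6.34 — ≈ 6.361.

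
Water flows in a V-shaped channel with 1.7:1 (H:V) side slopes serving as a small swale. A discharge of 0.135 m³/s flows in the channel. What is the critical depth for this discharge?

y_c = 0.264 m

At critical depth, Q² T / (g A³) = 1, i.e. A³/T = Q²/g = 0.135²/9.81 = 0.001858.
Try y = 0.183 m: A³/T = 0.0002966 — low.
Try y = 0.302 m: A³/T = 0.00363 — high.
Try y = 0.264 m: A³/T = 0.001853 — matches.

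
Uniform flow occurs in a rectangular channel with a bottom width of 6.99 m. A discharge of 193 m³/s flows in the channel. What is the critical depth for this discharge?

y_c = 4.27 m

For a rectangular channel, critical depth y_c = (q²/g)^(1/3) where q = Q/b = 193/6.99 = 27.61 m²/s.
So y_c = (27.61²/9.81)^(1/3) = 4.27 m.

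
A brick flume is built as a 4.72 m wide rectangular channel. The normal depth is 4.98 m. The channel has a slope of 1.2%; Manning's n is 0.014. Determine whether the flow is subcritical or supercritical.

Flow area A = b·y = 4.72 × 4.98 = 23.51 m². Wetted perimeter P = b + 2y = 4.72 + 2×4.98 = 14.68 m.
Hydraulic radius R = A/P = 23.51/14.68 = 1.601 m.
V = (1/n) R^(2/3) √S = (1/0.014) × 1.601^(2/3) × √0.012 = 10.71 m/s. Hydraulic depth D_h = A/T = 23.51/4.72 = 4.98 m.
Froude number Fr = V/√(g·D_h) = 10.71/√(9.81×4.98) = 1.53, which is greater than 1, so the flow is supercritical.

supercritical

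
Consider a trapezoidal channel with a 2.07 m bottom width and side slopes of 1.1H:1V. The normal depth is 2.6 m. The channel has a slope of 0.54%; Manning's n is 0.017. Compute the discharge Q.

Q = 66.3 m³/s

With bottom width b = 2.07 m and side slope z = 1.1: A = (b + zy)y = (2.07 + 1.1×2.6)×2.6 = 12.82 m²; P = b + 2y√(1+z²) = 2.07 + 2×2.6×1.487 = 9.8 m.
Hydraulic radius R = A/P = 12.82/9.8 = 1.308 m.
Manning's equation: Q = (1/n) A R^(2/3) S^(1/2) = (1/0.017) × 12.82 × 1.308^(2/3) × 0.0054^(1/2) = 66.3 m³/s.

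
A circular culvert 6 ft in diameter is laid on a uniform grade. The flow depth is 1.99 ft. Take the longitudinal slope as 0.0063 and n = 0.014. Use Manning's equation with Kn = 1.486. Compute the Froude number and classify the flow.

supercritical

For a circular section of diameter D = 6 ft at depth y = 1.99 ft, the central angle is θ = 2 arccos(1 − 2y/D) = 2.455 rad. Then A = (D²/8)(θ − sin θ) = 8.194 ft² and P = Dθ/2 = 7.365 ft.
Hydraulic radius R = A/P = 8.194/7.365 = 1.113 ft.
V = (1.486/n) R^(2/3) √S = (1.486/0.014) × 1.113^(2/3) × √0.0063 = 9.046 ft/s. Hydraulic depth D_h = A/T = 8.194/5.65 = 1.45 ft.
Froude number Fr = V/√(g·D_h) = 9.046/√(32.2×1.45) = 1.32, which is greater than 1, so the flow is supercritical.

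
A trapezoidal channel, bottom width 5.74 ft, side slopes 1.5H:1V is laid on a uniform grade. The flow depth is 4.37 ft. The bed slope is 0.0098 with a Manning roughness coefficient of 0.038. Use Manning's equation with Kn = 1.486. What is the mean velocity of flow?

V = 7.13 ft/s

With bottom width b = 5.74 ft and side slope z = 1.5: A = (b + zy)y = (5.74 + 1.5×4.37)×4.37 = 53.73 ft²; P = b + 2y√(1+z²) = 5.74 + 2×4.37×1.803 = 21.5 ft.
Hydraulic radius R = A/P = 53.73/21.5 = 2.499 ft.
From Manning's equation, V = (1.486/n) R^(2/3) S^(1/2) = (1.486/0.038) × 2.499^(2/3) × 0.0098^(1/2) = 7.13 ft/s.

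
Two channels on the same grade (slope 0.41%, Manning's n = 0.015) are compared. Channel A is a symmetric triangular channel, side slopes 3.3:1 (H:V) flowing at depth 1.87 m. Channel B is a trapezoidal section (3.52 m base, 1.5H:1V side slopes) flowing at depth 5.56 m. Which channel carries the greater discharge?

channel B

Channel A: For a triangular section with side slope z = 3.3: A = zy² = 3.3×1.87² = 11.54 m²; P = 2y√(1+z²) = 2×1.87×3.448 = 12.9 m. Hydraulic radius R = A/P = 11.54/12.9 = 0.8948 m. Q_A = (1/0.015)·11.54·0.8948^(2/3)·√0.0041 = 45.74 m³/s.
Channel B: With bottom width b = 3.52 m and side slope z = 1.5: A = (b + zy)y = (3.52 + 1.5×5.56)×5.56 = 65.94 m²; P = b + 2y√(1+z²) = 3.52 + 2×5.56×1.803 = 23.57 m. Hydraulic radius R = A/P = 65.94/23.57 = 2.798 m. Q_B = (1/0.015)·65.94·2.798^(2/3)·√0.0041 = 558.9 m³/s.
Q_A = 45.74 m³/s vs Q_B = 558.9 m³/s, so channel B carries more.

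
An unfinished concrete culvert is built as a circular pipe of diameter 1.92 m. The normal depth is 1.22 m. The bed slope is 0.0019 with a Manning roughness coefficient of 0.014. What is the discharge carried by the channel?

For a circular section of diameter D = 1.92 m at depth y = 1.22 m, the central angle is θ = 2 arccos(1 − 2y/D) = 3.69 rad. Then A = (D²/8)(θ − sin θ) = 1.941 m² and P = Dθ/2 = 3.543 m.
Hydraulic radius R = A/P = 1.941/3.543 = 0.5478 m.
Manning's equation: Q = (1/n) A R^(2/3) S^(1/2) = (1/0.014) × 1.941 × 0.5478^(2/3) × 0.0019^(1/2) = 4.05 m³/s.

Q = 4.05 m³/s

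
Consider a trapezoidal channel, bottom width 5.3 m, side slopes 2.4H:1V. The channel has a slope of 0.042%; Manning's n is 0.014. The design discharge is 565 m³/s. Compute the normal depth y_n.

y_n = 7.12 m

Manning's equation rearranged: A R^(2/3) = nQ / (1·√S) = 0.014 × 565 / (√0.00042) = 386.
At y = 5.38 m: A R^(2/3) = 201.3 — too small.
At y = 7.12 m: A R^(2/3) = 385.9 — matches.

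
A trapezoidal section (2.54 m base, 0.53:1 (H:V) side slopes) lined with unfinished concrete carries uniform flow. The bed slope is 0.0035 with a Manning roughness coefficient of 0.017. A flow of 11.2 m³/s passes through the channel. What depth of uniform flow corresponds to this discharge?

y_n = 1.23 m

Manning's equation rearranged: A R^(2/3) = nQ / (1·√S) = 0.017 × 11.2 / (√0.0035) = 3.218.
Trying y = 1.38 m: A R^(2/3) = 3.881 — high.
Trying y = 1.06 m: A R^(2/3) = 2.507 — low.
Trying y = 1.23 m: A R^(2/3) = 3.204 — close enough.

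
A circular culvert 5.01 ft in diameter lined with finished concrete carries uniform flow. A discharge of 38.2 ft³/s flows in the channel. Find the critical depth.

y_c = 1.72 ft

At critical depth, Q² T / (g A³) = 1, i.e. A³/T = Q²/g = 38.2²/32.2 = 45.32.
Trying y = 1.92 ft: A³/T = 69 — too large.
Trying y = 1.72 ft: A³/T = 45.16 — matches.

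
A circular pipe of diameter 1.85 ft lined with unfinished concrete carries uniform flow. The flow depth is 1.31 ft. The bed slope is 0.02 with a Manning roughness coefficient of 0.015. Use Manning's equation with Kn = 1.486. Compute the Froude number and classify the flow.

For a circular section of diameter D = 1.85 ft at depth y = 1.31 ft, the central angle is θ = 2 arccos(1 − 2y/D) = 4 rad. Then A = (D²/8)(θ − sin θ) = 2.035 ft² and P = Dθ/2 = 3.7 ft.
Hydraulic radius R = A/P = 2.035/3.7 = 0.55 ft.
V = (1.486/n) R^(2/3) √S = (1.486/0.015) × 0.55^(2/3) × √0.02 = 9.405 ft/s. Hydraulic depth D_h = A/T = 2.035/1.682 = 1.21 ft.
Froude number Fr = V/√(g·D_h) = 9.405/√(32.2×1.21) = 1.51, which is greater than 1, so the flow is supercritical.

supercritical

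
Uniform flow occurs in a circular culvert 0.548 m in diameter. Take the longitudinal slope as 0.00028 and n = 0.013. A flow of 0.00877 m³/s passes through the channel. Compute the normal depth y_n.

Manning's equation rearranged: A R^(2/3) = nQ / (1·√S) = 0.013 × 0.00877 / (√0.00028) = 0.006813.
At y = 0.0996 m: A R^(2/3) = 0.004519 — too small.
At y = 0.134 m: A R^(2/3) = 0.008217 — too large.
At y = 0.122 m: A R^(2/3) = 0.006813 — ≈ 0.006813.

y_n = 0.122 m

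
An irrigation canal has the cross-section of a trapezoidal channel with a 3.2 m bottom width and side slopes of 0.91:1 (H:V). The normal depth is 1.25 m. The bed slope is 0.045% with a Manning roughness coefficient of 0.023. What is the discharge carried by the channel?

Q = 4.4 m³/s

With bottom width b = 3.2 m and side slope z = 0.91: A = (b + zy)y = (3.2 + 0.91×1.25)×1.25 = 5.422 m²; P = b + 2y√(1+z²) = 3.2 + 2×1.25×1.352 = 6.58 m.
Hydraulic radius R = A/P = 5.422/6.58 = 0.824 m.
Manning's equation: Q = (1/n) A R^(2/3) S^(1/2) = (1/0.023) × 5.422 × 0.824^(2/3) × 0.00045^(1/2) = 4.4 m³/s.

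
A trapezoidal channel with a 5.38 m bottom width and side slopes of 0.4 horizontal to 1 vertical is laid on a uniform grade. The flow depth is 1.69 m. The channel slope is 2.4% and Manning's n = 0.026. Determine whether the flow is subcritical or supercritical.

With bottom width b = 5.38 m and side slope z = 0.4: A = (b + zy)y = (5.38 + 0.4×1.69)×1.69 = 10.23 m²; P = b + 2y√(1+z²) = 5.38 + 2×1.69×1.077 = 9.02 m.
Hydraulic radius R = A/P = 10.23/9.02 = 1.135 m.
V = (1/n) R^(2/3) √S = (1/0.026) × 1.135^(2/3) × √0.024 = 6.482 m/s. Hydraulic depth D_h = A/T = 10.23/6.732 = 1.52 m.
Froude number Fr = V/√(g·D_h) = 6.482/√(9.81×1.52) = 1.68, which is greater than 1, so the flow is supercritical.

supercritical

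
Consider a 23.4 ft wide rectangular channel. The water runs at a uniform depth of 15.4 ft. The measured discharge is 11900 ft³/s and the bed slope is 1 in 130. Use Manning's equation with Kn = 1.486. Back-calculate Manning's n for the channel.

Flow area A = b·y = 23.4 × 15.4 = 360.4 ft². Wetted perimeter P = b + 2y = 23.4 + 2×15.4 = 54.2 ft.
Hydraulic radius R = A/P = 360.4/54.2 = 6.649 ft.
Rearranging Manning's equation: n = (1.486/Q) A R^(2/3) S^(1/2) = (1.486/11900) × 360.4 × 6.649^(2/3) × √0.007692 = 0.014.

n = 0.014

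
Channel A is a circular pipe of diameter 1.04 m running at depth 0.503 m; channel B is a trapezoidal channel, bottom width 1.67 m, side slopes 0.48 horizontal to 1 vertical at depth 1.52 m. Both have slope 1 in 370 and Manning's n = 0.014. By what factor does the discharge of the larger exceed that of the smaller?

18

Channel A: For a circular section of diameter D = 1.04 m at depth y = 0.503 m, the central angle is θ = 2 arccos(1 − 2y/D) = 3.076 rad. Then A = (D²/8)(θ − sin θ) = 0.4071 m² and P = Dθ/2 = 1.6 m. Hydraulic radius R = A/P = 0.4071/1.6 = 0.2545 m. Q_A = (1/0.014)·0.4071·0.2545^(2/3)·√0.002703 = 0.607 m³/s.
Channel B: With bottom width b = 1.67 m and side slope z = 0.48: A = (b + zy)y = (1.67 + 0.48×1.52)×1.52 = 3.647 m²; P = b + 2y√(1+z²) = 1.67 + 2×1.52×1.109 = 5.042 m. Hydraulic radius R = A/P = 3.647/5.042 = 0.7234 m. Q_B = (1/0.014)·3.647·0.7234^(2/3)·√0.002703 = 10.91 m³/s.
The larger discharge is 10.91 m³/s and the smaller is 0.607 m³/s; the ratio is 18.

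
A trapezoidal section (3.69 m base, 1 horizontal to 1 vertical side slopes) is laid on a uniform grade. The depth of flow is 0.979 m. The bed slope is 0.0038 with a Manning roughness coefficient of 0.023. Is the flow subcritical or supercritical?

subcritical

With bottom width b = 3.69 m and side slope z = 1: A = (b + zy)y = (3.69 + 1×0.979)×0.979 = 4.571 m²; P = b + 2y√(1+z²) = 3.69 + 2×0.979×1.414 = 6.459 m.
Hydraulic radius R = A/P = 4.571/6.459 = 0.7077 m.
V = (1/n) R^(2/3) √S = (1/0.023) × 0.7077^(2/3) × √0.0038 = 2.128 m/s. Hydraulic depth D_h = A/T = 4.571/5.648 = 0.8093 m.
Froude number Fr = V/√(g·D_h) = 2.128/√(9.81×0.8093) = 0.755, which is less than 1, so the flow is subcritical.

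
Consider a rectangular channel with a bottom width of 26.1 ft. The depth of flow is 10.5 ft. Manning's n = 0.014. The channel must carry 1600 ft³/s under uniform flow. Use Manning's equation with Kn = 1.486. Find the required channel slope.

Flow area A = b·y = 26.1 × 10.5 = 274.1 ft². Wetted perimeter P = b + 2y = 26.1 + 2×10.5 = 47.1 ft.
Hydraulic radius R = A/P = 274.1/47.1 = 5.818 ft.
From Manning's equation, S = [nQ / (1.486 A R^(2/3))]² = [0.014 × 1600 / (1.486 × 274.1 × 5.818^(2/3))]² = 0.000289.

S = 0.000289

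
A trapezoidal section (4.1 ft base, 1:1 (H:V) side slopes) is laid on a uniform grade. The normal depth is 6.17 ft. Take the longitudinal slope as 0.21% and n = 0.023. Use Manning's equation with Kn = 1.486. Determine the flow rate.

Q = 385 ft³/s

With bottom width b = 4.1 ft and side slope z = 1: A = (b + zy)y = (4.1 + 1×6.17)×6.17 = 63.37 ft²; P = b + 2y√(1+z²) = 4.1 + 2×6.17×1.414 = 21.55 ft.
Hydraulic radius R = A/P = 63.37/21.55 = 2.94 ft.
Manning's equation: Q = (1.486/n) A R^(2/3) S^(1/2) = (1.486/0.023) × 63.37 × 2.94^(2/3) × 0.0021^(1/2) = 385 ft³/s.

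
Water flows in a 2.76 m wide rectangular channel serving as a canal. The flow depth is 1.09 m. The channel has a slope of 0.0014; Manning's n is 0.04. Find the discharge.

Q = 2.02 m³/s

Flow area A = b·y = 2.76 × 1.09 = 3.008 m². Wetted perimeter P = b + 2y = 2.76 + 2×1.09 = 4.94 m.
Hydraulic radius R = A/P = 3.008/4.94 = 0.609 m.
Manning's equation: Q = (1/n) A R^(2/3) S^(1/2) = (1/0.04) × 3.008 × 0.609^(2/3) × 0.0014^(1/2) = 2.02 m³/s.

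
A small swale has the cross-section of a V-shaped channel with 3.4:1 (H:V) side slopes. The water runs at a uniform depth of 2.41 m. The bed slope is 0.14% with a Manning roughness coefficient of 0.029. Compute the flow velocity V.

V = 1.42 m/s

For a triangular section with side slope z = 3.4: A = zy² = 3.4×2.41² = 19.75 m²; P = 2y√(1+z²) = 2×2.41×3.544 = 17.08 m.
Hydraulic radius R = A/P = 19.75/17.08 = 1.156 m.
From Manning's equation, V = (1/n) R^(2/3) S^(1/2) = (1/0.029) × 1.156^(2/3) × 0.0014^(1/2) = 1.42 m/s.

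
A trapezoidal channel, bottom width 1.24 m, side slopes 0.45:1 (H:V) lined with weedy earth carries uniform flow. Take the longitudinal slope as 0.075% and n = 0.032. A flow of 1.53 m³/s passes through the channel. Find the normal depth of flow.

y_n = 1.36 m

Manning's equation rearranged: A R^(2/3) = nQ / (1·√S) = 0.032 × 1.53 / (√0.00075) = 1.788.
Trying y = 0.997 m: A R^(2/3) = 1.048 — short.
Trying y = 1.49 m: A R^(2/3) = 2.095 — over.
Trying y = 1.36 m: A R^(2/3) = 1.785 — matches.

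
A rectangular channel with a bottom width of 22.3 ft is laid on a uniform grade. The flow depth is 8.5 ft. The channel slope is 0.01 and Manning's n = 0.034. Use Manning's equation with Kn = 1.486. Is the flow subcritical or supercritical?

subcritical

Flow area A = b·y = 22.3 × 8.5 = 189.6 ft². Wetted perimeter P = b + 2y = 22.3 + 2×8.5 = 39.3 ft.
Hydraulic radius R = A/P = 189.6/39.3 = 4.823 ft.
V = (1.486/n) R^(2/3) √S = (1.486/0.034) × 4.823^(2/3) × √0.01 = 12.48 ft/s. Hydraulic depth D_h = A/T = 189.6/22.3 = 8.5 ft.
Froude number Fr = V/√(g·D_h) = 12.48/√(32.2×8.5) = 0.754, which is less than 1, so the flow is subcritical.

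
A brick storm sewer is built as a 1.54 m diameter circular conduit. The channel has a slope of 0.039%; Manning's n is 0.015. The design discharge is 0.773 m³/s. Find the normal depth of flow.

y_n = 0.856 m

Manning's equation rearranged: A R^(2/3) = nQ / (1·√S) = 0.015 × 0.773 / (√0.00039) = 0.5871.
Try y = 0.709 m: A R^(2/3) = 0.4274 — low.
Try y = 1.07 m: A R^(2/3) = 0.8173 — high.
Try y = 0.856 m: A R^(2/3) = 0.5873 — close enough.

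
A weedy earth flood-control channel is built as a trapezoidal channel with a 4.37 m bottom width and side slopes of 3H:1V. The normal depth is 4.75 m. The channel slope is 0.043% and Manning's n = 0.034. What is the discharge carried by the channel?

With bottom width b = 4.37 m and side slope z = 3: A = (b + zy)y = (4.37 + 3×4.75)×4.75 = 88.45 m²; P = b + 2y√(1+z²) = 4.37 + 2×4.75×3.162 = 34.41 m.
Hydraulic radius R = A/P = 88.45/34.41 = 2.57 m.
Manning's equation: Q = (1/n) A R^(2/3) S^(1/2) = (1/0.034) × 88.45 × 2.57^(2/3) × 0.00043^(1/2) = 101 m³/s.

Q = 101 m³/s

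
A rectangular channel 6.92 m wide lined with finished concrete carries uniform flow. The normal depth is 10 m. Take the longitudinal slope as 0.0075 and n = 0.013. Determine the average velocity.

Flow area A = b·y = 6.92 × 10 = 69.2 m². Wetted perimeter P = b + 2y = 6.92 + 2×10 = 26.92 m.
Hydraulic radius R = A/P = 69.2/26.92 = 2.571 m.
From Manning's equation, V = (1/n) R^(2/3) S^(1/2) = (1/0.013) × 2.571^(2/3) × 0.0075^(1/2) = 12.5 m/s.

V = 12.5 m/s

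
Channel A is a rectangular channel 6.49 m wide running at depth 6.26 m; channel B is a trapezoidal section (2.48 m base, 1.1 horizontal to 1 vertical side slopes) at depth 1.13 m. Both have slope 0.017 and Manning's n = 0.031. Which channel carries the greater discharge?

Channel A: Flow area A = b·y = 6.49 × 6.26 = 40.63 m². Wetted perimeter P = b + 2y = 6.49 + 2×6.26 = 19.01 m. Hydraulic radius R = A/P = 40.63/19.01 = 2.137 m. Q_A = (1/0.031)·40.63·2.137^(2/3)·√0.017 = 283.5 m³/s.
Channel B: With bottom width b = 2.48 m and side slope z = 1.1: A = (b + zy)y = (2.48 + 1.1×1.13)×1.13 = 4.207 m²; P = b + 2y√(1+z²) = 2.48 + 2×1.13×1.487 = 5.84 m. Hydraulic radius R = A/P = 4.207/5.84 = 0.7204 m. Q_B = (1/0.031)·4.207·0.7204^(2/3)·√0.017 = 14.22 m³/s.
Q_A = 283.5 m³/s vs Q_B = 14.22 m³/s, so channel A carries more.

channel A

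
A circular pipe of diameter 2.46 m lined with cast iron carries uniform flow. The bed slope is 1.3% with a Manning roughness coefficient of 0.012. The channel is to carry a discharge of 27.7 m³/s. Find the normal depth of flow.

Manning's equation rearranged: A R^(2/3) = nQ / (1·√S) = 0.012 × 27.7 / (√0.013) = 2.915.
At y = 2.22 m: A R^(2/3) = 3.667 — over.
At y = 1.43 m: A R^(2/3) = 2.199 — short.
At y = 1.74 m: A R^(2/3) = 2.917 — close enough.

y_n = 1.74 m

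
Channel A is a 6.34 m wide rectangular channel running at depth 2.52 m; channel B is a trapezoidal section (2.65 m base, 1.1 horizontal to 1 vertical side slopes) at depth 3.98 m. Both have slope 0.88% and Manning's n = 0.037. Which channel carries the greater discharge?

Channel A: Flow area A = b·y = 6.34 × 2.52 = 15.98 m². Wetted perimeter P = b + 2y = 6.34 + 2×2.52 = 11.38 m. Hydraulic radius R = A/P = 15.98/11.38 = 1.404 m. Q_A = (1/0.037)·15.98·1.404^(2/3)·√0.0088 = 50.79 m³/s.
Channel B: With bottom width b = 2.65 m and side slope z = 1.1: A = (b + zy)y = (2.65 + 1.1×3.98)×3.98 = 27.97 m²; P = b + 2y√(1+z²) = 2.65 + 2×3.98×1.487 = 14.48 m. Hydraulic radius R = A/P = 27.97/14.48 = 1.931 m. Q_B = (1/0.037)·27.97·1.931^(2/3)·√0.0088 = 110 m³/s.
Q_A = 50.79 m³/s vs Q_B = 110 m³/s, so channel B carries more.

channel B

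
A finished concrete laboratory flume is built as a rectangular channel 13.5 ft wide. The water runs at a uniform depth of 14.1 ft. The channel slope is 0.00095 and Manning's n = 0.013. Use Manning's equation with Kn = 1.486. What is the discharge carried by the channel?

Q = 1850 ft³/s

Flow area A = b·y = 13.5 × 14.1 = 190.3 ft². Wetted perimeter P = b + 2y = 13.5 + 2×14.1 = 41.7 ft.
Hydraulic radius R = A/P = 190.3/41.7 = 4.565 ft.
Manning's equation: Q = (1.486/n) A R^(2/3) S^(1/2) = (1.486/0.013) × 190.3 × 4.565^(2/3) × 0.00095^(1/2) = 1850 ft³/s.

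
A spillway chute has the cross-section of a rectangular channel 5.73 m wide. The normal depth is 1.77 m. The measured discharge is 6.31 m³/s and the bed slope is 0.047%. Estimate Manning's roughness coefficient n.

n = 0.037

Flow area A = b·y = 5.73 × 1.77 = 10.14 m². Wetted perimeter P = b + 2y = 5.73 + 2×1.77 = 9.27 m.
Hydraulic radius R = A/P = 10.14/9.27 = 1.094 m.
Rearranging Manning's equation: n = (1/Q) A R^(2/3) S^(1/2) = (1/6.31) × 10.14 × 1.094^(2/3) × √0.00047 = 0.037.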